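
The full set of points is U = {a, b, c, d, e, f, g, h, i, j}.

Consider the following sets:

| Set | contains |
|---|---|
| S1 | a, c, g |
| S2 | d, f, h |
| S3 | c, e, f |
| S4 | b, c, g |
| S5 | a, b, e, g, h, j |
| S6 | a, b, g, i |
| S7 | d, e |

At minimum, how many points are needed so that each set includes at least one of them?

Take T = {d, f, g}. Each listed set contains at least one of these, so T is a hitting set of size 3.
No choice of 2 points meets every set, so 3 is the minimum.

3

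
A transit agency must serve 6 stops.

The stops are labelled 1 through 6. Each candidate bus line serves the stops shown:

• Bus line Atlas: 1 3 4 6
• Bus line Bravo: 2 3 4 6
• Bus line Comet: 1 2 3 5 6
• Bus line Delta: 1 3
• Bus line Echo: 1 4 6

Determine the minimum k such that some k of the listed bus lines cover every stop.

Comet and Echo together: Comet ∪ Echo = {1, 2, 3, 4, 5, 6} — every stop is covered.
No single bus line has all 6 stops (the largest, Comet, has 5), so 2 is optimal.

2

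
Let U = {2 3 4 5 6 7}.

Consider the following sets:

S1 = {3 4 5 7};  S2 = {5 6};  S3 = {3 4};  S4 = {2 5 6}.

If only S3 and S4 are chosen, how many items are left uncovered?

1

Union of S3, S4 = {2, 3, 4, 5, 6}.
Not covered: 7 — 1 item.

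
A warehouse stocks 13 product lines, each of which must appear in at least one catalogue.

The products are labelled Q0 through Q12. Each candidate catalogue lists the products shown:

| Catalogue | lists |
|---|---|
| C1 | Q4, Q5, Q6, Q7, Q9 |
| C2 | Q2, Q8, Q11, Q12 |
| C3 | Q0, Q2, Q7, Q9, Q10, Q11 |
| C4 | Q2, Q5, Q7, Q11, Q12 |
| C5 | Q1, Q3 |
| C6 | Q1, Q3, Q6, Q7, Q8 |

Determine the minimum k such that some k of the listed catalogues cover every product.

C1 and C3 and C4 and C6 together: C1 ∪ C3 ∪ C4 ∪ C6 = {Q0, Q1, Q2, Q3, Q4, Q5, Q6, Q7, Q8, Q9, Q10, Q11, Q12} — every product is covered.
No 3 of the 6 catalogues cover everything (all 20 combinations miss at least one product), so 4 is optimal.

4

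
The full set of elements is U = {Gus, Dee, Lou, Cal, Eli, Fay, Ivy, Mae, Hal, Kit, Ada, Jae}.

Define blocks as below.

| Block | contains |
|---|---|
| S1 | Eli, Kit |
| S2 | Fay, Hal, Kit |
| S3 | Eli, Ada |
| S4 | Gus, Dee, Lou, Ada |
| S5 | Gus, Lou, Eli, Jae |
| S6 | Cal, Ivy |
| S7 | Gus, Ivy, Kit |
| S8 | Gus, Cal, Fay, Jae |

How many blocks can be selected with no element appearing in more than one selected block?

S1, S4, S6 are pairwise disjoint (S1={Eli,Kit}; S4={Gus,Dee,Lou,Ada}; S6={Cal,Ivy}).
Every remaining block overlaps one of these, and no 4 of the listed blocks are pairwise disjoint, so 3 is the maximum.

3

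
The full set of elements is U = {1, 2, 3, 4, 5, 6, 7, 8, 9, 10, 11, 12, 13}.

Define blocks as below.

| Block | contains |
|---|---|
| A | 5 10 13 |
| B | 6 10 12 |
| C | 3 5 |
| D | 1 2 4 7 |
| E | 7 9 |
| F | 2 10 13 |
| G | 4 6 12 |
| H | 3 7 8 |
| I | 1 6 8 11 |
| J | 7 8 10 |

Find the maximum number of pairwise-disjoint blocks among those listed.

4

C, E, F, I are pairwise disjoint (C={3,5}; E={7,9}; F={2,10,13}; I={1,6,8,11}).
Every remaining block overlaps one of these, and no 5 of the listed blocks are pairwise disjoint, so 4 is the maximum.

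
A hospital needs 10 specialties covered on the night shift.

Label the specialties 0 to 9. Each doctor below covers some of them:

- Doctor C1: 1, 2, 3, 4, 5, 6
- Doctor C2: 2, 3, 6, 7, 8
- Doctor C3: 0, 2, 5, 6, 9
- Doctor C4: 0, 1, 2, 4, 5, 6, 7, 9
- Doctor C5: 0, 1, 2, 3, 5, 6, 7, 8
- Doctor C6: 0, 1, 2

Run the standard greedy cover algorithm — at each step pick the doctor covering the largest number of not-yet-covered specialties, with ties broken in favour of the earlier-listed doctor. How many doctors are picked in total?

2

Greedy: pick C4 (covers 8 new) → pick C2 (covers 2 new). Total picks: 2.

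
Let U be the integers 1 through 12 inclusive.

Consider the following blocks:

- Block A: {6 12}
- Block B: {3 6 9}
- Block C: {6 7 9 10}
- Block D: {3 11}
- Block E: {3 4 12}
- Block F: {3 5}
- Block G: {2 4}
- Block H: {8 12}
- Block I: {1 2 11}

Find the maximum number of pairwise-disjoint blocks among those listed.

C, D, G, H are pairwise disjoint (C={6,7,9,10}; D={3,11}; G={2,4}; H={8,12}).
Every remaining block overlaps one of these, and no 5 of the listed blocks are pairwise disjoint, so 4 is the maximum.

4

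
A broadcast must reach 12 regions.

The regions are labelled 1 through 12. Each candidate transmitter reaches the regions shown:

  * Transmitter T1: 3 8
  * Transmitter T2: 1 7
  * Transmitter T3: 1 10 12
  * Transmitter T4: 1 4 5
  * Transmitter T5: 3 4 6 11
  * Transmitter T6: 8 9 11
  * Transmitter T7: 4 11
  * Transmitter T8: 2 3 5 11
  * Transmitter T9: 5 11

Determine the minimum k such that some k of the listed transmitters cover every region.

5

Take {T2, T3, T5, T6, T8}. Their union is {1, 2, 3, 4, 5, 6, 7, 8, 9, 10, 11, 12}, which is all 12 regions.
No 4 of the 9 transmitters cover everything (all 126 combinations miss at least one region), so 5 is optimal.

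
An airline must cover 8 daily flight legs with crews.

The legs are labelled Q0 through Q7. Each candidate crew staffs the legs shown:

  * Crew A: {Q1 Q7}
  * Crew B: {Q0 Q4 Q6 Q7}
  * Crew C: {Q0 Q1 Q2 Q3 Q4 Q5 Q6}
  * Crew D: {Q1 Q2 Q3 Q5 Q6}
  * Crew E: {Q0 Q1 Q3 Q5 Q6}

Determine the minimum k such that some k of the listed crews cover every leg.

Take {A, C}. Their union is {Q0, Q1, Q2, Q3, Q4, Q5, Q6, Q7}, which is all 8 legs.
No single crew has all 8 legs (the largest, C, has 7), so 2 is optimal.

2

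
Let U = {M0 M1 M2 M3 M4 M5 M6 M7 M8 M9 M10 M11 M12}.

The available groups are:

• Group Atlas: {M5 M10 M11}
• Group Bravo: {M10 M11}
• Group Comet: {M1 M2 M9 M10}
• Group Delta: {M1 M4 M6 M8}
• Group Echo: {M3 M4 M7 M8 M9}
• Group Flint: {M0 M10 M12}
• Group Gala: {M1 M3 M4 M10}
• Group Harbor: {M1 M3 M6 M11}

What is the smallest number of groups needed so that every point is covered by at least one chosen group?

5

Atlas and Comet and Delta and Echo and Flint together: Atlas ∪ Comet ∪ Delta ∪ Echo ∪ Flint = {M0, M1, M2, M3, M4, M5, M6, M7, M8, M9, M10, M11, M12} — every point is covered.
No 4 of the 8 groups cover everything (all 70 combinations miss at least one point), so 5 is optimal.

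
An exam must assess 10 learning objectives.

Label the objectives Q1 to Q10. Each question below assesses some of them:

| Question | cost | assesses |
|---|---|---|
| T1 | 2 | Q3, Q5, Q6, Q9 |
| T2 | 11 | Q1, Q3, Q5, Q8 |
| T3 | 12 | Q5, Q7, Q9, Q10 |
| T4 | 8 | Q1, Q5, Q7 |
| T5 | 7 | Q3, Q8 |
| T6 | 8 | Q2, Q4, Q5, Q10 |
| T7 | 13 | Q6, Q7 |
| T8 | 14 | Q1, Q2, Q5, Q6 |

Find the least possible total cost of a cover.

T1, T4, T5, T6 together cover every objective (T1 ∪ T4 ∪ T5 ∪ T6 = {Q1, Q2, Q3, Q4, Q5, Q6, Q7, Q8, Q9, Q10}); total cost 2 + 8 + 7 + 8 = 25.
No covering selection has total cost below 25.

25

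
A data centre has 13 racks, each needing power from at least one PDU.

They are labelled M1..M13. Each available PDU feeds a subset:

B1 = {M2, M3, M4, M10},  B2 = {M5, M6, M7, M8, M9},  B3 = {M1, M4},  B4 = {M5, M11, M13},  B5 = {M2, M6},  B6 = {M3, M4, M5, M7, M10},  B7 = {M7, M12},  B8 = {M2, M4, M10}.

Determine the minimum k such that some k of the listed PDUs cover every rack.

5

B1 and B2 and B3 and B4 and B7 together: B1 ∪ B2 ∪ B3 ∪ B4 ∪ B7 = {M1, M2, M3, M4, M5, M6, M7, M8, M9, M10, M11, M12, M13} — every rack is covered.
No 4 of the 8 PDUs cover everything (all 70 combinations miss at least one rack), so 5 is optimal.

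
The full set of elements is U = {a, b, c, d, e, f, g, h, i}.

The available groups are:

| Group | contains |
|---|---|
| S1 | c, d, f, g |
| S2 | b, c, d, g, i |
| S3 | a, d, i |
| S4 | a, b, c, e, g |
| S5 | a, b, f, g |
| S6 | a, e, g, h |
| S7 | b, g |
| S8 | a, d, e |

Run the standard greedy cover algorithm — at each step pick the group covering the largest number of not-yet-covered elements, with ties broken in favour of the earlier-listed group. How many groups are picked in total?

3

Greedy: pick S2 (covers 5 new) → pick S6 (covers 3 new) → pick S1 (covers 1 new). Total picks: 3.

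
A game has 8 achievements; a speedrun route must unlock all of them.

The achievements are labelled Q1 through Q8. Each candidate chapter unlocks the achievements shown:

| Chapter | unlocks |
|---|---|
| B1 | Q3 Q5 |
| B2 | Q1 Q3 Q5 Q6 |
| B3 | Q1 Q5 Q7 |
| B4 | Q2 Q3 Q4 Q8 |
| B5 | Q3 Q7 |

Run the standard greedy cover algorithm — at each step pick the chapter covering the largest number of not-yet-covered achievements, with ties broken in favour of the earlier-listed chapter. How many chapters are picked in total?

Greedy: pick B2 (covers 4 new) → pick B4 (covers 3 new) → pick B3 (covers 1 new). Total picks: 3.

3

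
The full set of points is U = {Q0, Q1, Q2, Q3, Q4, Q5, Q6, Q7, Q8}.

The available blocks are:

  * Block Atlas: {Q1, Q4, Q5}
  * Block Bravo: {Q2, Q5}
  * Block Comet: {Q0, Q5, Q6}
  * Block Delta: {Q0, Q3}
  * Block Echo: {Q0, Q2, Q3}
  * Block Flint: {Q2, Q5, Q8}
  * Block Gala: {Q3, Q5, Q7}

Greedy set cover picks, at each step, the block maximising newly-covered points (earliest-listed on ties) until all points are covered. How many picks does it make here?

5

Greedy: pick Atlas (covers 3 new) → pick Echo (covers 3 new) → pick Comet (covers 1 new) → pick Flint (covers 1 new) → pick Gala (covers 1 new). Total picks: 5.
(The true minimum cover uses only 4 blocks, so greedy is not optimal here.)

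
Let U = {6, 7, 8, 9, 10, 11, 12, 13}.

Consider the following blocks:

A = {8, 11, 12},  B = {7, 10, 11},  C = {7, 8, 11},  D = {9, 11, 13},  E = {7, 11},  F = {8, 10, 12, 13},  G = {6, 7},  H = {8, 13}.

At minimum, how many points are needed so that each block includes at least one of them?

T = {7, 8, 13} meets every block (each contains at least one member of T), and |T| = 3.
No choice of 2 points meets every block, so 3 is the minimum.

3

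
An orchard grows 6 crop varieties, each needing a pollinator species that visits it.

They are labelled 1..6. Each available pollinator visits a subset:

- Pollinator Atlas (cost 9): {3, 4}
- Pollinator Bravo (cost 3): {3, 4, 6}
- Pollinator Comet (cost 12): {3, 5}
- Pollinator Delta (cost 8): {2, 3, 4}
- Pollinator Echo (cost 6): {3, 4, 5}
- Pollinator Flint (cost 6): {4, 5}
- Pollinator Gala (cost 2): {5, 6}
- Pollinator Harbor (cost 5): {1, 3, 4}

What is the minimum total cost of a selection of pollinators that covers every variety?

15

Delta, Gala, Harbor together cover every variety (Delta ∪ Gala ∪ Harbor = {1, 2, 3, 4, 5, 6}); total cost 8 + 2 + 5 = 15.
The greedy pick Bravo, Gala, Harbor, Delta costs 18; no covering selection beats 15.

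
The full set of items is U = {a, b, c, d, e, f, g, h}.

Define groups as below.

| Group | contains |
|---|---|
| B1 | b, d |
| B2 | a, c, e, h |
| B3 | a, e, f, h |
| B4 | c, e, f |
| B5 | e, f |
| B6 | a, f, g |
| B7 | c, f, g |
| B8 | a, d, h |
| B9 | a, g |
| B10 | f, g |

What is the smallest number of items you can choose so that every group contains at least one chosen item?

T = {d, e, g} meets every group (each contains at least one member of T), and |T| = 3.
The groups B1, B4, B9 are pairwise disjoint, so any hitting set needs a separate item for each — at least 3. Hence 3 is optimal.

3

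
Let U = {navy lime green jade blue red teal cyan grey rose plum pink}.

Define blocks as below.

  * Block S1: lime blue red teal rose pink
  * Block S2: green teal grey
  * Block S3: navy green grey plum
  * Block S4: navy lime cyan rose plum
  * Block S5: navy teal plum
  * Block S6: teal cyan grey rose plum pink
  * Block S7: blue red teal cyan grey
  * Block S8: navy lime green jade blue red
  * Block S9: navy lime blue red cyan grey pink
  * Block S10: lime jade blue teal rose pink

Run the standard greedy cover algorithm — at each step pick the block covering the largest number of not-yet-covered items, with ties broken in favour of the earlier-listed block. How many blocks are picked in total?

Greedy: pick S9 (covers 7 new) → pick S6 (covers 3 new) → pick S8 (covers 2 new). Total picks: 3.
(The true minimum cover uses only 2 blocks, so greedy is not optimal here.)

3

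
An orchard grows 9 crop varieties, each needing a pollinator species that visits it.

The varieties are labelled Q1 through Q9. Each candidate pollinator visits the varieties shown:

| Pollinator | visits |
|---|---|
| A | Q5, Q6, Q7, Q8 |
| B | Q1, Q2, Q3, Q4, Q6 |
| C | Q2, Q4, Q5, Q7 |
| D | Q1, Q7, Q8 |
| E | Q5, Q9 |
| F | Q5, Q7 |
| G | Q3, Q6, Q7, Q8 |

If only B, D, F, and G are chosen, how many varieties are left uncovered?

Union of B, D, F, G = {Q1, Q2, Q3, Q4, Q5, Q6, Q7, Q8}.
Not covered: Q9 — 1 variety.

1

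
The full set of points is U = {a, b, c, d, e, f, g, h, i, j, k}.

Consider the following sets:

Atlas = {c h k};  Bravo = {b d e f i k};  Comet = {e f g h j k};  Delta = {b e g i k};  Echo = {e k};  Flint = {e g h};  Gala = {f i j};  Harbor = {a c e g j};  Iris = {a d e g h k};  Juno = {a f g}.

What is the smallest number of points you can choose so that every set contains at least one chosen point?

T = {e, f, k} meets every set (each contains at least one member of T), and |T| = 3.
No choice of 2 points meets every set, so 3 is the minimum.

3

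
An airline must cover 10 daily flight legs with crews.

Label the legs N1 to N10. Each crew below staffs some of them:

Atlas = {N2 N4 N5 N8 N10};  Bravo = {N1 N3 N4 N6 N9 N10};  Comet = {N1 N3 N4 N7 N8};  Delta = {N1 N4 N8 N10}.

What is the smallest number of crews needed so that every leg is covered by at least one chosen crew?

Take {Atlas, Bravo, Comet}. Their union is {N1, N2, N3, N4, N5, N6, N7, N8, N9, N10}, which is all 10 legs.
Only Atlas contains N2, so Atlas is forced; the remaining 5 legs need at least 2 more crews (each remaining crew adds at most 4) — so at least 3 crews are needed, and 3 is optimal.

3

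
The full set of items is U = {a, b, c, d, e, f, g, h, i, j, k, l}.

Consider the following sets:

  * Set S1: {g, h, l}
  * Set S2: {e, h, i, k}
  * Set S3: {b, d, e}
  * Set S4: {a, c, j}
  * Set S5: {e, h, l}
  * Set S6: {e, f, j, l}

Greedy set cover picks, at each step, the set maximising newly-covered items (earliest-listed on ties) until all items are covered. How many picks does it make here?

Greedy: pick S2 (covers 4 new) → pick S4 (covers 3 new) → pick S1 (covers 2 new) → pick S3 (covers 2 new) → pick S6 (covers 1 new). Total picks: 5.

5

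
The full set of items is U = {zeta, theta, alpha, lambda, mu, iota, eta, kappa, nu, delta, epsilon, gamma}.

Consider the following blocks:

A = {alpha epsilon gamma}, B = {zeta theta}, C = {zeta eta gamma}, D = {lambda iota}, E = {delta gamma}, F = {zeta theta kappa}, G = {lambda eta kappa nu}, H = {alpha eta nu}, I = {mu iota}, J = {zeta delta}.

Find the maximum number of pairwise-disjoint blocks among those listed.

D, E, F, H are pairwise disjoint (D={lambda,iota}; E={delta,gamma}; F={zeta,theta,kappa}; H={alpha,eta,nu}).
Every remaining block overlaps one of these, and no 5 of the listed blocks are pairwise disjoint, so 4 is the maximum.

4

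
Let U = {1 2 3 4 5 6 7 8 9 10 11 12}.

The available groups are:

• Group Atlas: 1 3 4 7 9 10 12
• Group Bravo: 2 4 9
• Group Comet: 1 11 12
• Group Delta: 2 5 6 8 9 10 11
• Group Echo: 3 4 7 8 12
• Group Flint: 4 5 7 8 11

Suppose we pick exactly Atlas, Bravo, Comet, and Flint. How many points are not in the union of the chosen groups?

Union of Atlas, Bravo, Comet, Flint = {1, 2, 3, 4, 5, 7, 8, 9, 10, 11, 12}.
Not covered: 6 — 1 point.

1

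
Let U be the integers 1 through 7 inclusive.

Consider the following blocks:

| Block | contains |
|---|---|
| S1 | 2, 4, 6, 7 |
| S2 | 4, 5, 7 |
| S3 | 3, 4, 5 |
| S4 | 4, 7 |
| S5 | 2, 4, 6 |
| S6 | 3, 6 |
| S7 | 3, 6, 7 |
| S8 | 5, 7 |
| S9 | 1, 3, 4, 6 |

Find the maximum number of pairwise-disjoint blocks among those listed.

2

S2, S6 are pairwise disjoint (S2={4,5,7}; S6={3,6}).
Every remaining block overlaps one of these, and no 3 of the listed blocks are pairwise disjoint, so 2 is the maximum.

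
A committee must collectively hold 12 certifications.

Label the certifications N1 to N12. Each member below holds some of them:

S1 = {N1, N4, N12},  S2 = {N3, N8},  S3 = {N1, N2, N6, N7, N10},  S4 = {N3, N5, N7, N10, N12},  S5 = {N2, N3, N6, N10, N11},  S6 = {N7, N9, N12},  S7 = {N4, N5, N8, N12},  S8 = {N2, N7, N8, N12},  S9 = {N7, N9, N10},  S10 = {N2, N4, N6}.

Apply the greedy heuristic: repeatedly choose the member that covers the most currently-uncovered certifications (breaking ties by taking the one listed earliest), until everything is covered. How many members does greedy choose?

Greedy: pick S3 (covers 5 new) → pick S7 (covers 4 new) → pick S5 (covers 2 new) → pick S6 (covers 1 new). Total picks: 4.

4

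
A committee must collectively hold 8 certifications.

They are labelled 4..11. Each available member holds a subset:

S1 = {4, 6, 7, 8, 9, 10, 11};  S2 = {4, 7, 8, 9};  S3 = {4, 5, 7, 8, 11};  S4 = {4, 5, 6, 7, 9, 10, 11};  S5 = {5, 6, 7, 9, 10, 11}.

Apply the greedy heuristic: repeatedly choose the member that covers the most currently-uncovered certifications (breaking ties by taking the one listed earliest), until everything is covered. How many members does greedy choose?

2

Greedy: pick S1 (covers 7 new) → pick S3 (covers 1 new). Total picks: 2.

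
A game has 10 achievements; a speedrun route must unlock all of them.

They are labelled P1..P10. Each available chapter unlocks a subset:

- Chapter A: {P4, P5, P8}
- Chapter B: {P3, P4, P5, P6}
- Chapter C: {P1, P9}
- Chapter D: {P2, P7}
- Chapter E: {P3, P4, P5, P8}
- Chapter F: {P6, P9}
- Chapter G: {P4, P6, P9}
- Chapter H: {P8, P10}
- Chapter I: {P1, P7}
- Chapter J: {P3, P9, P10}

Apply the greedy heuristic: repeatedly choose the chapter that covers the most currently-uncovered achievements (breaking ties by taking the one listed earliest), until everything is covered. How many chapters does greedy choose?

Greedy: pick B (covers 4 new) → pick C (covers 2 new) → pick D (covers 2 new) → pick H (covers 2 new). Total picks: 4.

4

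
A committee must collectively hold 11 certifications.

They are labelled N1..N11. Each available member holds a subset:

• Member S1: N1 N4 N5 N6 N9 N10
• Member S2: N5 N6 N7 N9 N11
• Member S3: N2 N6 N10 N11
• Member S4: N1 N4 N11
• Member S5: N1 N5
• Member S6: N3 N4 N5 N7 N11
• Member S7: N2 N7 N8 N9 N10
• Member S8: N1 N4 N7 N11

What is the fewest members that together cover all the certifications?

3

S1 and S6 and S7 together: S1 ∪ S6 ∪ S7 = {N1, N2, N3, N4, N5, N6, N7, N8, N9, N10, N11} — every certification is covered.
Only S6 contains N3, so S6 is forced; the remaining 6 certifications need at least 2 more members (each remaining member adds at most 4) — so at least 3 members are needed, and 3 is optimal.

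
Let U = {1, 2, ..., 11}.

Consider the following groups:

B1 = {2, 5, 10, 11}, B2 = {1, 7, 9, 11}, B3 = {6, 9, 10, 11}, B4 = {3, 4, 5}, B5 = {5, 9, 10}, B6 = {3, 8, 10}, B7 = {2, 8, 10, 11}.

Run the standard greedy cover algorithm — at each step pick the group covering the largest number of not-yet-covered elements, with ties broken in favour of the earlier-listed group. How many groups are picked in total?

Greedy: pick B1 (covers 4 new) → pick B2 (covers 3 new) → pick B4 (covers 2 new) → pick B3 (covers 1 new) → pick B6 (covers 1 new). Total picks: 5.
(The true minimum cover uses only 4 groups, so greedy is not optimal here.)

5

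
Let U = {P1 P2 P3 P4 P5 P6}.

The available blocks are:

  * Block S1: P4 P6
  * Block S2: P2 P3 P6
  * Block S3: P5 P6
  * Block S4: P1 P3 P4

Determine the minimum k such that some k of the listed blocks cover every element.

3

S2 and S3 and S4 together: S2 ∪ S3 ∪ S4 = {P1, P2, P3, P4, P5, P6} — every element is covered.
Only S4 contains P1, so S4 is forced; the remaining 3 elements need at least 2 more blocks (each remaining block adds at most 2) — so at least 3 blocks are needed, and 3 is optimal.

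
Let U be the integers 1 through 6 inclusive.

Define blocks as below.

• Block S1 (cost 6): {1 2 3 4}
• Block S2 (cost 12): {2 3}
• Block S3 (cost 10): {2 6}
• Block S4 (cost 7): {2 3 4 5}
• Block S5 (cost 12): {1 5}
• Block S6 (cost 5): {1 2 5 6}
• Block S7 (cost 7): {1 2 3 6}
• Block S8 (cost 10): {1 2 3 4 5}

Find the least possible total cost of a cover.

S1, S6 together cover every item (S1 ∪ S6 = {1, 2, 3, 4, 5, 6}); total cost 6 + 5 = 11.
No covering selection has total cost below 11.

11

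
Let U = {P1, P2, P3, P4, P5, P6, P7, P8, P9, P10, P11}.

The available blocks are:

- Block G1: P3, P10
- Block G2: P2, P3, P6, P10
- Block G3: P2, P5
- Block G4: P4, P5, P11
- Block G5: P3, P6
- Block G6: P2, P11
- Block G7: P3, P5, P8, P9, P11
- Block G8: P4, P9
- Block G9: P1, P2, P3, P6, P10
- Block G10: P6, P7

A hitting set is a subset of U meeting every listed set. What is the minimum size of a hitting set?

4

H = {P2, P3, P4, P6} meets every block (each contains at least one member of H), and |H| = 4.
The blocks G1, G6, G8, G10 are pairwise disjoint, so any hitting set needs a separate item for each — at least 4. Hence 4 is optimal.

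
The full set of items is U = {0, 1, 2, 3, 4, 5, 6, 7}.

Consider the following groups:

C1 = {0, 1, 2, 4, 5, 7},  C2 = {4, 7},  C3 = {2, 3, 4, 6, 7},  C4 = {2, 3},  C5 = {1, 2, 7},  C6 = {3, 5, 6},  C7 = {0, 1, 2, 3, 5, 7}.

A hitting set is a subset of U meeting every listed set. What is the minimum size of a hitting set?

2

H = {3, 7} meets every group (each contains at least one member of H), and |H| = 2.
The groups C5, C6 are pairwise disjoint, so any hitting set needs a separate item for each — at least 2. Hence 2 is optimal.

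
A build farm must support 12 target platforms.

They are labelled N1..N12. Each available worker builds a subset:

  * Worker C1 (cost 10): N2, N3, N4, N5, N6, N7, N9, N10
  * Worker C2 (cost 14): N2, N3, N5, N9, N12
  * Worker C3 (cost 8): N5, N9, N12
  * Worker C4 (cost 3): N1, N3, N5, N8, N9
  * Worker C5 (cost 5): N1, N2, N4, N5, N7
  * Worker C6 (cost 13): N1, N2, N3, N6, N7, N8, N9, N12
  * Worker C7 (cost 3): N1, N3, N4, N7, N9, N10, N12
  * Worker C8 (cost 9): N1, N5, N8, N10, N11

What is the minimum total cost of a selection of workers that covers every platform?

C1, C7, C8 together cover every platform (C1 ∪ C7 ∪ C8 = {N1, N2, N3, N4, N5, N6, N7, N8, N9, N10, N11, N12}); total cost 10 + 3 + 9 = 22.
The greedy pick C7, C4, C1, C8 costs 25; no covering selection beats 22.

22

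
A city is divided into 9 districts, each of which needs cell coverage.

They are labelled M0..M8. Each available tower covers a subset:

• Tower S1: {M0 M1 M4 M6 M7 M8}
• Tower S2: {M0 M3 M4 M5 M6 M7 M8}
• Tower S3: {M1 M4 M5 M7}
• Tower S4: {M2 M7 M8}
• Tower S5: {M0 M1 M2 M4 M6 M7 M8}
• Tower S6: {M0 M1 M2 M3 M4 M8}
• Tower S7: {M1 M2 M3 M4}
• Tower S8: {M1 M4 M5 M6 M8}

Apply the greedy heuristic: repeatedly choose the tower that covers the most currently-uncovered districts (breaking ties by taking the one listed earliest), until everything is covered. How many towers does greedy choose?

2

Greedy: pick S2 (covers 7 new) → pick S5 (covers 2 new). Total picks: 2.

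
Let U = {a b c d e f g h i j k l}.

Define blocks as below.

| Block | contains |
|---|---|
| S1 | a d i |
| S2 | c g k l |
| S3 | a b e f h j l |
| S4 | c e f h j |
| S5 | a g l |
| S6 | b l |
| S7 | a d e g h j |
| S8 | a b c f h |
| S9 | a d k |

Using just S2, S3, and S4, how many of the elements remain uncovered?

2

Union of S2, S3, S4 = {a, b, c, e, f, g, h, j, k, l}.
Not covered: d, i — 2 elements.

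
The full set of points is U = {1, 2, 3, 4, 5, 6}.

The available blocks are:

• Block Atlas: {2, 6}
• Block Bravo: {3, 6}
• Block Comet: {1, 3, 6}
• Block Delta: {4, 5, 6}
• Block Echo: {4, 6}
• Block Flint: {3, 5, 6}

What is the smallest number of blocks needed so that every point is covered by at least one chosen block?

Atlas, Comet, and Delta cover everything between them: the union {1, 2, 3, 4, 5, 6} is all of U.
Only Comet contains 1, so Comet is forced; the remaining 3 points need at least 2 more blocks (each remaining block adds at most 2) — so at least 3 blocks are needed, and 3 is optimal.

3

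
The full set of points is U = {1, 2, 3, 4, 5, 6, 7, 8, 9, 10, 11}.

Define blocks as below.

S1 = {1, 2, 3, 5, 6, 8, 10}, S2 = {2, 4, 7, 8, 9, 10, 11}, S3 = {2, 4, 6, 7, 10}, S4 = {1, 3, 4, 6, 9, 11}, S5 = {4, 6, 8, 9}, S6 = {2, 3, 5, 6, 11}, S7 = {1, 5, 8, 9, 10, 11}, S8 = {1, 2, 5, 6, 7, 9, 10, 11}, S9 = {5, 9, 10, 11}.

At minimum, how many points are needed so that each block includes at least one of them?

The 2 points {4, 5} hit every block.
No single point lies in every block, so at least 2 are needed and 2 is optimal.

2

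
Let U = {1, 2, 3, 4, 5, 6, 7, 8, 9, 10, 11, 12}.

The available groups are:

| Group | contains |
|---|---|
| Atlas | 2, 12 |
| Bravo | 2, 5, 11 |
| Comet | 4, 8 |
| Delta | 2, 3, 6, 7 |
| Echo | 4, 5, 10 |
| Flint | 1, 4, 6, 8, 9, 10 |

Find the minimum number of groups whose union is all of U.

4

Atlas, Bravo, Delta, and Flint cover everything between them: the union {1, 2, 3, 4, 5, 6, 7, 8, 9, 10, 11, 12} is all of U.
No 3 of the 6 groups cover everything (all 20 combinations miss at least one element), so 4 is optimal.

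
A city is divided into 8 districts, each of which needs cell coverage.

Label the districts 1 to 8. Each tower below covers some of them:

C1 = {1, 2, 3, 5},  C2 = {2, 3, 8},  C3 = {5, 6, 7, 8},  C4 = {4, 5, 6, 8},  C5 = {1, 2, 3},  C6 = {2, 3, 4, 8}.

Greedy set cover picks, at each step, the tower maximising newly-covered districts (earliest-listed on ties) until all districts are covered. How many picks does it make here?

Greedy: pick C1 (covers 4 new) → pick C3 (covers 3 new) → pick C4 (covers 1 new). Total picks: 3.

3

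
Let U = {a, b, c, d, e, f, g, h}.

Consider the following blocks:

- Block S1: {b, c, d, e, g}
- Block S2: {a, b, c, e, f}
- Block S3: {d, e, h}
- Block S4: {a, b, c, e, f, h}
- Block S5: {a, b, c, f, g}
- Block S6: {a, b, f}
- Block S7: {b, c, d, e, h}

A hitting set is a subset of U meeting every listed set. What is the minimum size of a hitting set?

2

Take T = {a, e}. Each listed block contains at least one of these, so T is a hitting set of size 2.
The blocks S3, S6 are pairwise disjoint, so any hitting set needs a separate element for each — at least 2. Hence 2 is optimal.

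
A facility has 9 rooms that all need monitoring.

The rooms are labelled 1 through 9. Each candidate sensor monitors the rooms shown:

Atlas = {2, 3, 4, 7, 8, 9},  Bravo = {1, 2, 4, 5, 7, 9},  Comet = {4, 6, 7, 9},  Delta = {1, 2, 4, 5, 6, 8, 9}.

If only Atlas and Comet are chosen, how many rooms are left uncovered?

2

Union of Atlas, Comet = {2, 3, 4, 6, 7, 8, 9}.
Not covered: 1, 5 — 2 rooms.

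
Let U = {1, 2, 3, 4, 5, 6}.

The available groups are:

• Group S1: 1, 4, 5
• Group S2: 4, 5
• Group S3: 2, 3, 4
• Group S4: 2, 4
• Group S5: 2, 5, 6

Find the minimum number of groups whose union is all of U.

3

Take {S1, S3, S5}. Their union is {1, 2, 3, 4, 5, 6}, which is all 6 points.
Only S1 contains 1, so S1 is forced; the remaining 3 points need at least 2 more groups (each remaining group adds at most 2) — so at least 3 groups are needed, and 3 is optimal.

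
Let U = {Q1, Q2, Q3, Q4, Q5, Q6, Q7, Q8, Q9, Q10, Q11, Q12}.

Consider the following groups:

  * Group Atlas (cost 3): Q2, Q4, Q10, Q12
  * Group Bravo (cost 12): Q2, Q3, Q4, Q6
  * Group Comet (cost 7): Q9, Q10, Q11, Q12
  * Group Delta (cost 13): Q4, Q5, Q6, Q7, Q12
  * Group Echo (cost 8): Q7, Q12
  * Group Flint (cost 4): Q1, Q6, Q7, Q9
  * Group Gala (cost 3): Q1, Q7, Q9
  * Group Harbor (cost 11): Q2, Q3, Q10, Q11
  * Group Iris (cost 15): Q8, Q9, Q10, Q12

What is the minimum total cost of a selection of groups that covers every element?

Delta, Gala, Harbor, Iris together cover every element (Delta ∪ Gala ∪ Harbor ∪ Iris = {Q1, Q2, Q3, Q4, Q5, Q6, Q7, Q8, Q9, Q10, Q11, Q12}); total cost 13 + 3 + 11 + 15 = 42.
The greedy pick Atlas, Flint, Harbor, Delta, Iris costs 46; no covering selection beats 42.

42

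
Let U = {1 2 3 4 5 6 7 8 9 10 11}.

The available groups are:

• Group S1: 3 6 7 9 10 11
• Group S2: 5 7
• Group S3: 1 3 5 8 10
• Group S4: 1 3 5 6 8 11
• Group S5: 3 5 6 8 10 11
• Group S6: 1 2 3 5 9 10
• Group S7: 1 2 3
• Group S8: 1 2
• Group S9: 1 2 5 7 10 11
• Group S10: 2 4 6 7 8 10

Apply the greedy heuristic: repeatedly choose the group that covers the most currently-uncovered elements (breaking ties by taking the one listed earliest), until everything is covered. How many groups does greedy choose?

Greedy: pick S1 (covers 6 new) → pick S3 (covers 3 new) → pick S10 (covers 2 new). Total picks: 3.

3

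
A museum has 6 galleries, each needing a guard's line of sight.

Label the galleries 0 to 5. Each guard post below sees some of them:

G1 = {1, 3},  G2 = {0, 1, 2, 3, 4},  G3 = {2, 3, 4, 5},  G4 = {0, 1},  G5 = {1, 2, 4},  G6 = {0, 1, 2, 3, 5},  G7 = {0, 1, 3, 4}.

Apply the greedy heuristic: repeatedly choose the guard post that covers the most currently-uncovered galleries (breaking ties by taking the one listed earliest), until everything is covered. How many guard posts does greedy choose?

2

Greedy: pick G2 (covers 5 new) → pick G3 (covers 1 new). Total picks: 2.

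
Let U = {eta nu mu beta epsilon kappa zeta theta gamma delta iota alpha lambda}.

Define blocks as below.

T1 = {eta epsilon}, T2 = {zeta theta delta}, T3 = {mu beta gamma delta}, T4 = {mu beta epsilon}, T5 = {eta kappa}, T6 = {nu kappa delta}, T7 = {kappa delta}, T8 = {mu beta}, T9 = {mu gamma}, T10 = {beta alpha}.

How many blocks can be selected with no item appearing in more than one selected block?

4

T1, T7, T9, T10 are pairwise disjoint (T1={eta,epsilon}; T7={kappa,delta}; T9={mu,gamma}; T10={beta,alpha}).
Every remaining block overlaps one of these, and no 5 of the listed blocks are pairwise disjoint, so 4 is the maximum.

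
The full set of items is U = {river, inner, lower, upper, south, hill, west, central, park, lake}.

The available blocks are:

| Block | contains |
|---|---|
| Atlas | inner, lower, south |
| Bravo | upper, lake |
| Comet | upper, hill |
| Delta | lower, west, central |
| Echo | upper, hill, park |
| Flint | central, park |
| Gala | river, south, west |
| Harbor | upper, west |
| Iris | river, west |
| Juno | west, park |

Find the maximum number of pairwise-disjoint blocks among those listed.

Atlas, Comet, Flint, Iris are pairwise disjoint (Atlas={inner,lower,south}; Comet={upper,hill}; Flint={central,park}; Iris={river,west}).
Every remaining block overlaps one of these, and no 5 of the listed blocks are pairwise disjoint, so 4 is the maximum.

4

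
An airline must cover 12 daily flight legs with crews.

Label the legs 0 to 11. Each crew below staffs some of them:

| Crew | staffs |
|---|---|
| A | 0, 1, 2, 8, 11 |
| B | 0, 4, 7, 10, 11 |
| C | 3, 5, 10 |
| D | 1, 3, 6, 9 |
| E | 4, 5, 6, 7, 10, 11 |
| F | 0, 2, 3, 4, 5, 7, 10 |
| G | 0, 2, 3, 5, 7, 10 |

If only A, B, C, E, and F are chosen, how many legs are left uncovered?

Union of A, B, C, E, F = {0, 1, 2, 3, 4, 5, 6, 7, 8, 10, 11}.
Not covered: 9 — 1 leg.

1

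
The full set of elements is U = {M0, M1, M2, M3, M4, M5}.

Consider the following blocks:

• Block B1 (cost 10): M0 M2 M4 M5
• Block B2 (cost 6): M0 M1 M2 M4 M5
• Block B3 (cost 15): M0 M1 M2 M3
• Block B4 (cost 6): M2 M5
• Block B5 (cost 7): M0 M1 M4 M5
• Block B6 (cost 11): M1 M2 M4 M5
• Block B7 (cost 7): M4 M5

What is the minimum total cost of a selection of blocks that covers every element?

B2, B3 together cover every element (B2 ∪ B3 = {M0, M1, M2, M3, M4, M5}); total cost 6 + 15 = 21.
No covering selection has total cost below 21.

21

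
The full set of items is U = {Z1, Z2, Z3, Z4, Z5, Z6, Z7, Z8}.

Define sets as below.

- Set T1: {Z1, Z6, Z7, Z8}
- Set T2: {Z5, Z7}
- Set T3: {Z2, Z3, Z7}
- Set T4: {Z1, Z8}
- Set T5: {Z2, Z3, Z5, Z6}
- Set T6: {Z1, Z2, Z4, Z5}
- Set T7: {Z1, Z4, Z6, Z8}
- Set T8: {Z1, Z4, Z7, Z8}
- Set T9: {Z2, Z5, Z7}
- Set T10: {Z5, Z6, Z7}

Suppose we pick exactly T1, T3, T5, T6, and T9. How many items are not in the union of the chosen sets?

0

Union of T1, T3, T5, T6, T9 = {Z1, Z2, Z3, Z4, Z5, Z6, Z7, Z8} — that's every item, so 0 are uncovered.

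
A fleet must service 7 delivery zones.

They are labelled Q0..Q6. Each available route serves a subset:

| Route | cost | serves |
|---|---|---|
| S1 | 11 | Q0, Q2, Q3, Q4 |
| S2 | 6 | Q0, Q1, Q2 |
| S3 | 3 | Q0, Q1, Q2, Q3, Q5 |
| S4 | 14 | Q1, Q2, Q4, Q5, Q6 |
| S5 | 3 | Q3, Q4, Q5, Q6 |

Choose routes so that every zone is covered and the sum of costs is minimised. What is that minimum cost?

6

S3, S5 together cover every zone (S3 ∪ S5 = {Q0, Q1, Q2, Q3, Q4, Q5, Q6}); total cost 3 + 3 = 6.
No covering selection has total cost below 6.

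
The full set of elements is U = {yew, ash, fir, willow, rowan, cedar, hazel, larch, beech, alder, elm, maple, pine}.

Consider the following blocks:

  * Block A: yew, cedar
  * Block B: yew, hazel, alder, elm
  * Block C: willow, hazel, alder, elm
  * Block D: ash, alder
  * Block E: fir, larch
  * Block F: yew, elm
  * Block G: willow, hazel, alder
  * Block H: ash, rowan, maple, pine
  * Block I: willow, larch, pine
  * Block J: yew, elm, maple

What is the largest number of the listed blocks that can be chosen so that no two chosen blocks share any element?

E, F, G, H are pairwise disjoint (E={fir,larch}; F={yew,elm}; G={willow,hazel,alder}; H={ash,rowan,maple,pine}).
Every remaining block overlaps one of these, and no 5 of the listed blocks are pairwise disjoint, so 4 is the maximum.

4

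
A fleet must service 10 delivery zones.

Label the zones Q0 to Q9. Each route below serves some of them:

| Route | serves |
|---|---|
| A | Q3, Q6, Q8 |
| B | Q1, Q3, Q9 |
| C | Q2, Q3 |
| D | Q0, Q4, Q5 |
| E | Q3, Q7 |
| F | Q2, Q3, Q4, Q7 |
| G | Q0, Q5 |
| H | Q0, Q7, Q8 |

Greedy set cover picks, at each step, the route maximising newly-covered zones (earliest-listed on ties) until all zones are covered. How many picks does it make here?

Greedy: pick F (covers 4 new) → pick A (covers 2 new) → pick B (covers 2 new) → pick D (covers 2 new). Total picks: 4.

4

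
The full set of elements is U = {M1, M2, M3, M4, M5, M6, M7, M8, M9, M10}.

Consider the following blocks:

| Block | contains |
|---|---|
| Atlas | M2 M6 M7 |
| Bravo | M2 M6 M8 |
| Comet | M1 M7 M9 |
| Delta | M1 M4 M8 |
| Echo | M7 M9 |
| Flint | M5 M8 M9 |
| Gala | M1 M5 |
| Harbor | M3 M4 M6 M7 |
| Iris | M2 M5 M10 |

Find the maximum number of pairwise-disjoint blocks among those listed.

Delta, Echo, Iris are pairwise disjoint (Delta={M1,M4,M8}; Echo={M7,M9}; Iris={M2,M5,M10}).
Every remaining block overlaps one of these, and no 4 of the listed blocks are pairwise disjoint, so 3 is the maximum.

3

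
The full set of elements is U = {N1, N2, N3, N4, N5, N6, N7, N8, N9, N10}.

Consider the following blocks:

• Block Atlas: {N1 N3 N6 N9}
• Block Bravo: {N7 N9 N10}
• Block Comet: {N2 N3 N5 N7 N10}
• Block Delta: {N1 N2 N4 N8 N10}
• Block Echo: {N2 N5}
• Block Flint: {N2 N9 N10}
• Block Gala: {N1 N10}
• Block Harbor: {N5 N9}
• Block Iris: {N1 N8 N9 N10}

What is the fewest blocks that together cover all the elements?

3

Take {Atlas, Comet, Delta}. Their union is {N1, N2, N3, N4, N5, N6, N7, N8, N9, N10}, which is all 10 elements.
Only Delta contains N4, so Delta is forced; the remaining 5 elements need at least 2 more blocks (each remaining block adds at most 3) — so at least 3 blocks are needed, and 3 is optimal.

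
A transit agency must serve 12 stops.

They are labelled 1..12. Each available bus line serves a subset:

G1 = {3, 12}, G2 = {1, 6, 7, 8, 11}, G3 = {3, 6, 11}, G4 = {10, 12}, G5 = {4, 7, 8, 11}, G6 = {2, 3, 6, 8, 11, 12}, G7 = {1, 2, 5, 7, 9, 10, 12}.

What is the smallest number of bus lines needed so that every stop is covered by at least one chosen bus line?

3

G5 and G6 and G7 together: G5 ∪ G6 ∪ G7 = {1, 2, 3, 4, 5, 6, 7, 8, 9, 10, 11, 12} — every stop is covered.
Only G5 contains 4, so G5 is forced; the remaining 8 stops need at least 2 more bus lines (each remaining bus line adds at most 6) — so at least 3 bus lines are needed, and 3 is optimal.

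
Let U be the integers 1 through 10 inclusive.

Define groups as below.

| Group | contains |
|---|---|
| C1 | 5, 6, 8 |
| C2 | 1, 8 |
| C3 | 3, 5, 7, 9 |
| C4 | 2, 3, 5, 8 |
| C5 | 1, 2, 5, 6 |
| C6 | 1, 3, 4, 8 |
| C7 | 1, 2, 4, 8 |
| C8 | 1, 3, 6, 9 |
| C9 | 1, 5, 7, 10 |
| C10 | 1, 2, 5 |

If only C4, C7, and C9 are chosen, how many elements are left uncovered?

2

Union of C4, C7, C9 = {1, 2, 3, 4, 5, 7, 8, 10}.
Not covered: 6, 9 — 2 elements.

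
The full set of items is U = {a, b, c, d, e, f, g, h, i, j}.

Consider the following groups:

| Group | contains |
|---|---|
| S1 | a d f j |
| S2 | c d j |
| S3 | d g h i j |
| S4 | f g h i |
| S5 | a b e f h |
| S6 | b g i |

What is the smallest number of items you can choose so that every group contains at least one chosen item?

3

T = {a, g, j} meets every group (each contains at least one member of T), and |T| = 3.
No choice of 2 items meets every group, so 3 is the minimum.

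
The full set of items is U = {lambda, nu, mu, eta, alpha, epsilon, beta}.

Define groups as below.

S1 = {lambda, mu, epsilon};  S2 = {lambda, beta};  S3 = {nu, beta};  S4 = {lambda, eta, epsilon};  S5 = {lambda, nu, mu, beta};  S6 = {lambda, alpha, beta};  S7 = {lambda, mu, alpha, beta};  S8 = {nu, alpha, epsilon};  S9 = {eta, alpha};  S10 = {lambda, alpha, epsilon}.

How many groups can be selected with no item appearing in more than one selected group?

3

S1, S3, S9 are pairwise disjoint (S1={lambda,mu,epsilon}; S3={nu,beta}; S9={eta,alpha}).
Every remaining group overlaps one of these, and no 4 of the listed groups are pairwise disjoint, so 3 is the maximum.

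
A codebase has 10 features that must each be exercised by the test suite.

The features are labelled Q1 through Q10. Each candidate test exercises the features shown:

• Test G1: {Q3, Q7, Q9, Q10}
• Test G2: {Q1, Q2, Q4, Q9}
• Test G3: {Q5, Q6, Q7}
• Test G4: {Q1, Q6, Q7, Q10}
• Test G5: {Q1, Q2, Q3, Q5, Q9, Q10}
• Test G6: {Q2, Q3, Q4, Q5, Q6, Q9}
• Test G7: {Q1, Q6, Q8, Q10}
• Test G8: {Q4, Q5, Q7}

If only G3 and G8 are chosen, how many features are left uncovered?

6

Union of G3, G8 = {Q4, Q5, Q6, Q7}.
Not covered: Q1, Q2, Q3, Q8, Q9, Q10 — 6 features.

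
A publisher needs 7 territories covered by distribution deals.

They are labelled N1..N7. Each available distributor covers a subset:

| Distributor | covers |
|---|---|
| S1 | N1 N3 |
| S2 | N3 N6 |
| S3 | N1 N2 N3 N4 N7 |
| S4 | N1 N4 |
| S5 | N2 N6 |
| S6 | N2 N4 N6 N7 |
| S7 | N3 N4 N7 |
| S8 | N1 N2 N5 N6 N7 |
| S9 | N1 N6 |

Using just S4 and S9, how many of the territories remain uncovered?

Union of S4, S9 = {N1, N4, N6}.
Not covered: N2, N3, N5, N7 — 4 territories.

4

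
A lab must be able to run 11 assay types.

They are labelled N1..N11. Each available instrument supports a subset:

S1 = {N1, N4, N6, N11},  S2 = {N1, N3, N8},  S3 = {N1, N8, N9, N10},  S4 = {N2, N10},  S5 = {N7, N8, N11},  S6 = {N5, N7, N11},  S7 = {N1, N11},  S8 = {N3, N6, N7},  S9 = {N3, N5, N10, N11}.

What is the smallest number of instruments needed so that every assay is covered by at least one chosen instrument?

Take {S1, S3, S4, S6, S8}. Their union is {N1, N2, N3, N4, N5, N6, N7, N8, N9, N10, N11}, which is all 11 assays.
No 4 of the 9 instruments cover everything (all 126 combinations miss at least one assay), so 5 is optimal.

5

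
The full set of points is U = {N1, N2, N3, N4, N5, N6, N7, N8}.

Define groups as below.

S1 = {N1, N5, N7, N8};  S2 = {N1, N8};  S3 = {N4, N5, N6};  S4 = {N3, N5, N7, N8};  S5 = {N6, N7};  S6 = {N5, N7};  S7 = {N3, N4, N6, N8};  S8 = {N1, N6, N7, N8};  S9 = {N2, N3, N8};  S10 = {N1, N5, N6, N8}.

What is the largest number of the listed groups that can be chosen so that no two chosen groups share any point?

S5, S9 are pairwise disjoint (S5={N6,N7}; S9={N2,N3,N8}).
Every remaining group overlaps one of these, and no 3 of the listed groups are pairwise disjoint, so 2 is the maximum.

2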